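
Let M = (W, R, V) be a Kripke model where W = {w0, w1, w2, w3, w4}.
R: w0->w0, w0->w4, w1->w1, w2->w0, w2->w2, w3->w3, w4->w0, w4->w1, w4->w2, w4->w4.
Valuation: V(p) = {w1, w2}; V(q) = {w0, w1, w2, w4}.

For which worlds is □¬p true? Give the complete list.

Let φ = □¬p. Evaluate φ at each world:
  w0 (successors {w0, w4}): φ is true.
  w1 (successors {w1}): φ is false.
  w2 (successors {w0, w2}): φ is false.
  w3 (successors {w3}): φ is true.
  w4 (successors {w0, w1, w2, w4}): φ is false.
For instance, at w3:
  At w3: □¬p requires ¬p at every successor {w3}.
    At w3: ¬p is true.
  So □¬p is true at w3.
Satisfying worlds: {w0, w3}

w0, w3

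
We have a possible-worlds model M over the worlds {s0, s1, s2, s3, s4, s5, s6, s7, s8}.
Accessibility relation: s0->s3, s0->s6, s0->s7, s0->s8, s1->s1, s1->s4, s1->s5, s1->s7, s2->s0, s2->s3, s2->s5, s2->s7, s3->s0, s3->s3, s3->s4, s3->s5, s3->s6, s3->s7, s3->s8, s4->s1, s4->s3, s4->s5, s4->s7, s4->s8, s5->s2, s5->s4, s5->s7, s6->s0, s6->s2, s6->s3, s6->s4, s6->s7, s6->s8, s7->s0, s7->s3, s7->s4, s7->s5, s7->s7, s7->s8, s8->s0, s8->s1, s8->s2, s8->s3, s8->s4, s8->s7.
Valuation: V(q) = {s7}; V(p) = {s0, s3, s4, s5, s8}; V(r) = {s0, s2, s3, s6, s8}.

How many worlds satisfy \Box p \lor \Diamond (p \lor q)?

Let φ = \Box p \lor \Diamond (p \lor q). Evaluate φ at each world:
  s0 (successors {s3, s6, s7, s8}): φ is true.
  s1 (successors {s1, s4, s5, s7}): φ is true.
  s2 (successors {s0, s3, s5, s7}): φ is true.
  s3 (successors {s0, s3, s4, s5, s6, s7, s8}): φ is true.
  s4 (successors {s1, s3, s5, s7, s8}): φ is true.
  s5 (successors {s2, s4, s7}): φ is true.
  s6 (successors {s0, s2, s3, s4, s7, s8}): φ is true.
  s7 (successors {s0, s3, s4, s5, s7, s8}): φ is true.
  s8 (successors {s0, s1, s2, s3, s4, s7}): φ is true.
For instance, at s8:
  At s8: \Box p is false, \Diamond (p \lor q) is true, so \Box p \lor \Diamond (p \lor q) is true.
    At s8: \Box p requires p at every successor {s0, s1, s2, s3, s4, s7}.
      p fails at s1, so \Box p is false at s8.
    At s8: \Diamond (p \lor q) requires p \lor q at some successor in {s0, s1, s2, s3, s4, s7}.
      p \lor q holds at s0, so \Diamond (p \lor q) is true at s8.
Satisfying worlds: {s0, s1, s2, s3, s4, s5, s6, s7, s8}

9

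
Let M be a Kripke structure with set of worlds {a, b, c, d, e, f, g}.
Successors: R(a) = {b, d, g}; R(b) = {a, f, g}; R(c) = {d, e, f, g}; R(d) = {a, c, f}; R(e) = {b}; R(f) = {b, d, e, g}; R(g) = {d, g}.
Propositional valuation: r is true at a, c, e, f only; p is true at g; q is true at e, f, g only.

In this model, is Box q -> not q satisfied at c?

Yes

At c: Box q is false, not q is true, so Box q -> not q is true.
  At c: Box q requires q at every successor {d, e, f, g}.
    q fails at d, so Box q is false at c.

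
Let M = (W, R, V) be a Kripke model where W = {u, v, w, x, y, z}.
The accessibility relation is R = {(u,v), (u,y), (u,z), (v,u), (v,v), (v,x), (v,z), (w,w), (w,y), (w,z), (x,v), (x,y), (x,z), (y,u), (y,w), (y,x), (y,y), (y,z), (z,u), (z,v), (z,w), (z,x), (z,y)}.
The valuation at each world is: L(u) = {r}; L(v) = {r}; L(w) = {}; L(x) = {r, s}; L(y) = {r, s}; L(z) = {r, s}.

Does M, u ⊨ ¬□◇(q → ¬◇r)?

No

Recall that □ψ holds at a world iff ψ holds at every accessible world, and ◇ψ holds iff ψ holds at some accessible world.
At u: □◇(q → ¬◇r) is true, so ¬□◇(q → ¬◇r) is false.
  At u: □◇(q → ¬◇r) requires ◇(q → ¬◇r) at every successor {v, y, z}.
      At v: ◇(q → ¬◇r) requires q → ¬◇r at some successor in {u, v, x, z}.
        q → ¬◇r holds at u, so ◇(q → ¬◇r) is true at v.
      At y: ◇(q → ¬◇r) requires q → ¬◇r at some successor in {u, w, x, y, z}.
        q → ¬◇r holds at u, so ◇(q → ¬◇r) is true at y.
      At z: ◇(q → ¬◇r) requires q → ¬◇r at some successor in {u, v, w, x, y}.
        q → ¬◇r holds at u, so ◇(q → ¬◇r) is true at z.
  So □◇(q → ¬◇r) is true at u.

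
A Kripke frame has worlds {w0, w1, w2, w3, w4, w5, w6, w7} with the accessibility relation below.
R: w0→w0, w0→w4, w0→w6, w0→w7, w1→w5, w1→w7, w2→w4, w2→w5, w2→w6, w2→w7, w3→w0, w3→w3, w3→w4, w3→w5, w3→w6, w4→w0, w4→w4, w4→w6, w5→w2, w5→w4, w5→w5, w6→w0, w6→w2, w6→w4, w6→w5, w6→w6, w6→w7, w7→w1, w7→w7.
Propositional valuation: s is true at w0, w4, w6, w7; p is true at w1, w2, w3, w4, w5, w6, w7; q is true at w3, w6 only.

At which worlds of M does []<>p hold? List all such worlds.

Let φ = []<>p. Evaluate φ at each world:
  w0 (successors {w0, w4, w6, w7}): φ is true.
  w1 (successors {w5, w7}): φ is true.
  w2 (successors {w4, w5, w6, w7}): φ is true.
  w3 (successors {w0, w3, w4, w5, w6}): φ is true.
  w4 (successors {w0, w4, w6}): φ is true.
  w5 (successors {w2, w4, w5}): φ is true.
  w6 (successors {w0, w2, w4, w5, w6, w7}): φ is true.
  w7 (successors {w1, w7}): φ is true.
For instance, at w1:
  At w1: []<>p requires <>p at every successor {w5, w7}.
      At w5: <>p requires p at some successor in {w2, w4, w5}.
        p holds at w2, so <>p is true at w5.
      At w7: <>p requires p at some successor in {w1, w7}.
        p holds at w1, so <>p is true at w7.
  So []<>p is true at w1.
Satisfying worlds: {w0, w1, w2, w3, w4, w5, w6, w7}

w0, w1, w2, w3, w4, w5, w6, w7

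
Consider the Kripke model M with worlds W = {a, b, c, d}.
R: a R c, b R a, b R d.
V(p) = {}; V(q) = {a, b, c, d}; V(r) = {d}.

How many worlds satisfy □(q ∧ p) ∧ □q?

Let φ = □(q ∧ p) ∧ □q. Evaluate φ at each world:
  a (successors {c}): φ is false.
  b (successors {a, d}): φ is false.
  c (successors ∅): φ is true.
  d (successors ∅): φ is true.
For instance, at a:
  At a: □(q ∧ p) is false, □q is true, so □(q ∧ p) ∧ □q is false.
    At a: □(q ∧ p) requires q ∧ p at every successor {c}.
      q ∧ p fails at c, so □(q ∧ p) is false at a.
    At a: □q requires q at every successor {c}.
      At c: q is true.
    So □q is true at a.
Satisfying worlds: {c, d}

2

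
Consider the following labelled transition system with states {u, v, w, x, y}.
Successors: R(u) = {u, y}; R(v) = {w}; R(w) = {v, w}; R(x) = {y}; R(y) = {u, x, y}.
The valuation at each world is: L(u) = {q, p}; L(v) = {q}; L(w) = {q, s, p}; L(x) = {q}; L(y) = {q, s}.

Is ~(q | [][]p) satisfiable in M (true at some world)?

Let φ = ~(q | [][]p). Evaluate φ at each world:
  u (successors {u, y}): φ is false.
  v (successors {w}): φ is false.
  w (successors {v, w}): φ is false.
  x (successors {y}): φ is false.
  y (successors {u, x, y}): φ is false.
For instance, at v:
  At v: q | [][]p is true, so ~(q | [][]p) is false.
    At v: q is true, [][]p is false, so q | [][]p is true.
      At v: [][]p requires []p at every successor {w}.
        []p fails at w, so [][]p is false at v.

No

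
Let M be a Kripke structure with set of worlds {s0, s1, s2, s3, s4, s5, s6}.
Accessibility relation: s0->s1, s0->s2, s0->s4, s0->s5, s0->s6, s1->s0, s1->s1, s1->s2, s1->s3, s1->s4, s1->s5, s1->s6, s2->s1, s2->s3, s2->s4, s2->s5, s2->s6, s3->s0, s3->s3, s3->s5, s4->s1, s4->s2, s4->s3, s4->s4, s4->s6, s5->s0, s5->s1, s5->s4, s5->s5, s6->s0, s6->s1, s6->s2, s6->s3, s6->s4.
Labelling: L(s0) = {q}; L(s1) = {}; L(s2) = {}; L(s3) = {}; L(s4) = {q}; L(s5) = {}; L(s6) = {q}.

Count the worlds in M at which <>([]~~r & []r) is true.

0

Let φ = <>([]~~r & []r). Evaluate φ at each world:
  s0 (successors {s1, s2, s4, s5, s6}): φ is false.
  s1 (successors {s0, s1, s2, s3, s4, s5, s6}): φ is false.
  s2 (successors {s1, s3, s4, s5, s6}): φ is false.
  s3 (successors {s0, s3, s5}): φ is false.
  s4 (successors {s1, s2, s3, s4, s6}): φ is false.
  s5 (successors {s0, s1, s4, s5}): φ is false.
  s6 (successors {s0, s1, s2, s3, s4}): φ is false.
For instance, at s1:
  At s1: <>([]~~r & []r) requires []~~r & []r at some successor in {s0, s1, s2, s3, s4, s5, s6}.
    At s0: []~~r & []r is false.
    At s1: []~~r & []r is false.
    At s2: []~~r & []r is false.
    At s3: []~~r & []r is false.
    At s4: []~~r & []r is false.
    At s5: []~~r & []r is false.
    At s6: []~~r & []r is false.
  So <>([]~~r & []r) is false at s1.
Satisfying worlds: none.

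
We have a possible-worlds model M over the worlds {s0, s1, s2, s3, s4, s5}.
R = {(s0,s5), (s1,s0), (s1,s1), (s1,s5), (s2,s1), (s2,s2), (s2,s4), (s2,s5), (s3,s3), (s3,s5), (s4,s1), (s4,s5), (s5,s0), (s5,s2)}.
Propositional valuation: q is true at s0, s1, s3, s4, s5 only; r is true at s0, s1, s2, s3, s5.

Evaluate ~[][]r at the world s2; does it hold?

Yes

Recall that []ψ holds at a world iff ψ holds at every accessible world, and <>ψ holds iff ψ holds at some accessible world.
At s2: [][]r is false, so ~[][]r is true.
  At s2: [][]r requires []r at every successor {s1, s2, s4, s5}.
    []r fails at s2, so [][]r is false at s2.
      At s2: []r requires r at every successor {s1, s2, s4, s5}.
        r fails at s4, so []r is false at s2.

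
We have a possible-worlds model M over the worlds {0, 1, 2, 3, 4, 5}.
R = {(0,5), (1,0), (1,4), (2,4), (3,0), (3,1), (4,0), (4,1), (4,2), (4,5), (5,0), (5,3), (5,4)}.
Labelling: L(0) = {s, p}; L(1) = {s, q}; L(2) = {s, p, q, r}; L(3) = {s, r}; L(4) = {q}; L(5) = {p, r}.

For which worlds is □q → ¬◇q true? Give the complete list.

Recall that □ψ holds at a world iff ψ holds at every accessible world, and ◇ψ holds iff ψ holds at some accessible world.
Let φ = □q → ¬◇q. Evaluate φ at each world:
  0 (successors {5}): φ is true.
  1 (successors {0, 4}): φ is true.
  2 (successors {4}): φ is false.
  3 (successors {0, 1}): φ is true.
  4 (successors {0, 1, 2, 5}): φ is true.
  5 (successors {0, 3, 4}): φ is true.
For instance, at 4:
  At 4: □q is false, ¬◇q is false, so □q → ¬◇q is true.
    At 4: □q requires q at every successor {0, 1, 2, 5}.
      q fails at 0, so □q is false at 4.
    At 4: ◇q is true, so ¬◇q is false.
      At 4: ◇q requires q at some successor in {0, 1, 2, 5}.
        q holds at 1, so ◇q is true at 4.
Satisfying worlds: {0, 1, 3, 4, 5}

0, 1, 3, 4, 5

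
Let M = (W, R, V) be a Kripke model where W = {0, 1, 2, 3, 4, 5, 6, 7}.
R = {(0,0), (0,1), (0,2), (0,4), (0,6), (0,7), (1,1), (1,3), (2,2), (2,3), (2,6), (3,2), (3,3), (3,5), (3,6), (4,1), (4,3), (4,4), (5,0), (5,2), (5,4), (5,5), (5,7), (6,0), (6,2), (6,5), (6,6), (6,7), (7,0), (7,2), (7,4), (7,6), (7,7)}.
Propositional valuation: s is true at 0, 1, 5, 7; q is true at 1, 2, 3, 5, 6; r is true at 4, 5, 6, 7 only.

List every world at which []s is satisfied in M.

Let φ = []s. Evaluate φ at each world:
  0 (successors {0, 1, 2, 4, 6, 7}): φ is false.
  1 (successors {1, 3}): φ is false.
  2 (successors {2, 3, 6}): φ is false.
  3 (successors {2, 3, 5, 6}): φ is false.
  4 (successors {1, 3, 4}): φ is false.
  5 (successors {0, 2, 4, 5, 7}): φ is false.
  6 (successors {0, 2, 5, 6, 7}): φ is false.
  7 (successors {0, 2, 4, 6, 7}): φ is false.
For instance, at 1:
  At 1: []s requires s at every successor {1, 3}.
    s fails at 3, so []s is false at 1.
Satisfying worlds: none.

none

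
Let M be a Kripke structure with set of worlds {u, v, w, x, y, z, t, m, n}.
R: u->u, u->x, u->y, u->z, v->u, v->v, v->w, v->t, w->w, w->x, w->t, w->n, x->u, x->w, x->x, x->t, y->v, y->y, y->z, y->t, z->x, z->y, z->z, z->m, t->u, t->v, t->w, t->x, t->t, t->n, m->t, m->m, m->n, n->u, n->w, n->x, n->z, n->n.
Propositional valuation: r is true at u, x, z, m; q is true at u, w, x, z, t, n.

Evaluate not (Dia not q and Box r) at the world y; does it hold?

Yes

At y: Dia not q and Box r is false, so not (Dia not q and Box r) is true.
  At y: Dia not q is true, Box r is false, so Dia not q and Box r is false.
    At y: Dia not q requires not q at some successor in {v, y, z, t}.
      not q holds at v, so Dia not q is true at y.
    At y: Box r requires r at every successor {v, y, z, t}.
      r fails at v, so Box r is false at y.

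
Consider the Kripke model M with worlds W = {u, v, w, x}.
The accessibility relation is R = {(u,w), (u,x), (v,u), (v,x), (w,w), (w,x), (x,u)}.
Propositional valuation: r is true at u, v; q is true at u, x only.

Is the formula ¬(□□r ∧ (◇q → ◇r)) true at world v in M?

Yes

At v: □□r ∧ (◇q → ◇r) is false, so ¬(□□r ∧ (◇q → ◇r)) is true.
  At v: □□r is false, ◇q → ◇r is true, so □□r ∧ (◇q → ◇r) is false.
    At v: □□r requires □r at every successor {u, x}.
      □r fails at u, so □□r is false at v.
    At v: ◇q is true, ◇r is true, so ◇q → ◇r is true.
      At v: ◇q requires q at some successor in {u, x}.
        q holds at u, so ◇q is true at v.
      At v: ◇r requires r at some successor in {u, x}.
        r holds at u, so ◇r is true at v.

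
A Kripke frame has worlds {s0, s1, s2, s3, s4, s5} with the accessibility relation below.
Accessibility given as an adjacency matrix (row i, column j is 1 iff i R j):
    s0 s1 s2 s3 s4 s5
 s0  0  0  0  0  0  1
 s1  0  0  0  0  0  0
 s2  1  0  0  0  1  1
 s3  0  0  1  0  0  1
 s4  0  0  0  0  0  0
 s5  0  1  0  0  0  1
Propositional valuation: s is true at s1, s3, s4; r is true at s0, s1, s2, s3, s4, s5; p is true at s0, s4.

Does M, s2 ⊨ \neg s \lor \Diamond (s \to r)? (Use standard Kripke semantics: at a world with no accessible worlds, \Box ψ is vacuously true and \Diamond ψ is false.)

Yes

At s2: \neg s is true, \Diamond (s \to r) is true, so \neg s \lor \Diamond (s \to r) is true.
  At s2: \Diamond (s \to r) requires s \to r at some successor in {s0, s4, s5}.
    s \to r holds at s0, so \Diamond (s \to r) is true at s2.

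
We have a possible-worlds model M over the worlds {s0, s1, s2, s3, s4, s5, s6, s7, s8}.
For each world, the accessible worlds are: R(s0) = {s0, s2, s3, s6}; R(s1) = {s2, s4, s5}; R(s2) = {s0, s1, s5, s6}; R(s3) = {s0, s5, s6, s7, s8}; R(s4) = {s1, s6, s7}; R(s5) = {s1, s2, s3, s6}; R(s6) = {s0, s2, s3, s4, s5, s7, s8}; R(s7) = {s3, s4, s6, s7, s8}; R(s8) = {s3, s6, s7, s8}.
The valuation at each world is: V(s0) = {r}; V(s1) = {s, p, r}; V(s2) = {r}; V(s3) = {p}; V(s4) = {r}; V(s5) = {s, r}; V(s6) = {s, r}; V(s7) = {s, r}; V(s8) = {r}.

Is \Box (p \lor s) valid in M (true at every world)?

No

Let φ = \Box (p \lor s). Evaluate φ at each world:
  s0 (successors {s0, s2, s3, s6}): φ is false.
  s1 (successors {s2, s4, s5}): φ is false.
  s2 (successors {s0, s1, s5, s6}): φ is false.
  s3 (successors {s0, s5, s6, s7, s8}): φ is false.
  s4 (successors {s1, s6, s7}): φ is true.
  s5 (successors {s1, s2, s3, s6}): φ is false.
  s6 (successors {s0, s2, s3, s4, s5, s7, s8}): φ is false.
  s7 (successors {s3, s4, s6, s7, s8}): φ is false.
  s8 (successors {s3, s6, s7, s8}): φ is false.
Detail at s0 (counterexample):
  At s0: \Box (p \lor s) requires p \lor s at every successor {s0, s2, s3, s6}.
    p \lor s fails at s0, so \Box (p \lor s) is false at s0.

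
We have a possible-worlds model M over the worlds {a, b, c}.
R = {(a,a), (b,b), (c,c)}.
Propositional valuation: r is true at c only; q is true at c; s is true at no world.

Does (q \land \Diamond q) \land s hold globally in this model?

No

Recall that \Diamond ψ holds at a world iff ψ holds at some accessible world.
Let φ = (q \land \Diamond q) \land s. Evaluate φ at each world:
  a (successors {a}): φ is false.
  b (successors {b}): φ is false.
  c (successors {c}): φ is false.
Detail at a (counterexample):
  At a: q \land \Diamond q is false, s is false, so (q \land \Diamond q) \land s is false.
    At a: q is false, \Diamond q is false, so q \land \Diamond q is false.
      At a: \Diamond q requires q at some successor in {a}.
        At a: q is false.
      So \Diamond q is false at a.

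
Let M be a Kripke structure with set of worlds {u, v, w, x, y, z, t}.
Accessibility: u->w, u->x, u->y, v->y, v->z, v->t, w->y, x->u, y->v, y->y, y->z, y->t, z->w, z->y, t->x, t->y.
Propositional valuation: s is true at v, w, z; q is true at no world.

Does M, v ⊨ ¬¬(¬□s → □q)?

No

At v: ¬(¬□s → □q) is true, so ¬¬(¬□s → □q) is false.
  At v: ¬□s → □q is false, so ¬(¬□s → □q) is true.
    At v: ¬□s is true, □q is false, so ¬□s → □q is false.
      At v: □s is false, so ¬□s is true.
      At v: □q requires q at every successor {y, z, t}.
        q fails at y, so □q is false at v.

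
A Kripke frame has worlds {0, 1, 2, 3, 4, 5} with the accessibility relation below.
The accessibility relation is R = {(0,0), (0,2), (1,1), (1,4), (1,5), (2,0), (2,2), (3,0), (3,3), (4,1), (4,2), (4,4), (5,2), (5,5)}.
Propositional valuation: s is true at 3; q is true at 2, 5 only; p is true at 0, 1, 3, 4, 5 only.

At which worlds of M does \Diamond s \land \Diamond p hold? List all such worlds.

Let φ = \Diamond s \land \Diamond p. Evaluate φ at each world:
  0 (successors {0, 2}): φ is false.
  1 (successors {1, 4, 5}): φ is false.
  2 (successors {0, 2}): φ is false.
  3 (successors {0, 3}): φ is true.
  4 (successors {1, 2, 4}): φ is false.
  5 (successors {2, 5}): φ is false.
For instance, at 3:
  At 3: \Diamond s is true, \Diamond p is true, so \Diamond s \land \Diamond p is true.
    At 3: \Diamond s requires s at some successor in {0, 3}.
      s holds at 3, so \Diamond s is true at 3.
    At 3: \Diamond p requires p at some successor in {0, 3}.
      p holds at 0, so \Diamond p is true at 3.
Satisfying worlds: {3}

3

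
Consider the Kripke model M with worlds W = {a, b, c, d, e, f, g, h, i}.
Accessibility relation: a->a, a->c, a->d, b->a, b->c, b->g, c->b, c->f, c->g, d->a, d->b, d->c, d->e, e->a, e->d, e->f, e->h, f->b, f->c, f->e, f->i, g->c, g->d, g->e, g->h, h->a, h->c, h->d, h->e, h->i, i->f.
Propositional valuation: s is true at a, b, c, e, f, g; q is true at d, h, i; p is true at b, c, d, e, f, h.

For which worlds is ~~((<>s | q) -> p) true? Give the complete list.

Recall that <>ψ holds at a world iff ψ holds at some accessible world.
Let φ = ~~((<>s | q) -> p). Evaluate φ at each world:
  a (successors {a, c, d}): φ is false.
  b (successors {a, c, g}): φ is true.
  c (successors {b, f, g}): φ is true.
  d (successors {a, b, c, e}): φ is true.
  e (successors {a, d, f, h}): φ is true.
  f (successors {b, c, e, i}): φ is true.
  g (successors {c, d, e, h}): φ is false.
  h (successors {a, c, d, e, i}): φ is true.
  i (successors {f}): φ is false.
For instance, at i:
  At i: ~((<>s | q) -> p) is true, so ~~((<>s | q) -> p) is false.
    At i: (<>s | q) -> p is false, so ~((<>s | q) -> p) is true.
      At i: <>s | q is true, p is false, so (<>s | q) -> p is false.
Satisfying worlds: {b, c, d, e, f, h}

b, c, d, e, f, h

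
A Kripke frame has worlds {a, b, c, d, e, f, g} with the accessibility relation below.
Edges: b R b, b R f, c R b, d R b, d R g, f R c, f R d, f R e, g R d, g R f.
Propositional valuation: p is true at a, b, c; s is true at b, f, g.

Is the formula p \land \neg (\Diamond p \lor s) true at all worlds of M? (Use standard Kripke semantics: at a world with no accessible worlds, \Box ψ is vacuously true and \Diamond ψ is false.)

Let φ = p \land \neg (\Diamond p \lor s). Evaluate φ at each world:
  a (successors ∅): φ is true.
  b (successors {b, f}): φ is false.
  c (successors {b}): φ is false.
  d (successors {b, g}): φ is false.
  e (successors ∅): φ is false.
  f (successors {c, d, e}): φ is false.
  g (successors {d, f}): φ is false.
Detail at b (counterexample):
  At b: p is true, \neg (\Diamond p \lor s) is false, so p \land \neg (\Diamond p \lor s) is false.
    At b: \Diamond p \lor s is true, so \neg (\Diamond p \lor s) is false.
      At b: \Diamond p is true, s is true, so \Diamond p \lor s is true.

No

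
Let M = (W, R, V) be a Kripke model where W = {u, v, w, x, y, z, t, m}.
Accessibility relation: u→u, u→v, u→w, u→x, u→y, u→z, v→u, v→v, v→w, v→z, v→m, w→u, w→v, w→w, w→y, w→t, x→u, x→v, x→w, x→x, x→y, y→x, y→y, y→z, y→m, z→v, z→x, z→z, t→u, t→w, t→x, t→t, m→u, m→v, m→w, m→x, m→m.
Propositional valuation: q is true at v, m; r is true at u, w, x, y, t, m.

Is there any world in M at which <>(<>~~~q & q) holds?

Yes

Let φ = <>(<>~~~q & q). Evaluate φ at each world:
  u (successors {u, v, w, x, y, z}): φ is true.
  v (successors {u, v, w, z, m}): φ is true.
  w (successors {u, v, w, y, t}): φ is true.
  x (successors {u, v, w, x, y}): φ is true.
  y (successors {x, y, z, m}): φ is true.
  z (successors {v, x, z}): φ is true.
  t (successors {u, w, x, t}): φ is false.
  m (successors {u, v, w, x, m}): φ is true.
Detail at u (witness):
  At u: <>(<>~~~q & q) requires <>~~~q & q at some successor in {u, v, w, x, y, z}.
    <>~~~q & q holds at v, so <>(<>~~~q & q) is true at u.
      At v: <>~~~q is true, q is true, so <>~~~q & q is true.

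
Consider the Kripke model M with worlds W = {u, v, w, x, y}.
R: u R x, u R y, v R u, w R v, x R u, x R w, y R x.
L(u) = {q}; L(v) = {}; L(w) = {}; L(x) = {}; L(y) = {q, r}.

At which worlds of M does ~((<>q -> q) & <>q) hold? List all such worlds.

v, w, x, y

Let φ = ~((<>q -> q) & <>q). Evaluate φ at each world:
  u (successors {x, y}): φ is false.
  v (successors {u}): φ is true.
  w (successors {v}): φ is true.
  x (successors {u, w}): φ is true.
  y (successors {x}): φ is true.
For instance, at u:
  At u: (<>q -> q) & <>q is true, so ~((<>q -> q) & <>q) is false.
    At u: <>q -> q is true, <>q is true, so (<>q -> q) & <>q is true.
      At u: <>q is true, q is true, so <>q -> q is true.
      At u: <>q requires q at some successor in {x, y}.
        q holds at y, so <>q is true at u.
Satisfying worlds: {v, w, x, y}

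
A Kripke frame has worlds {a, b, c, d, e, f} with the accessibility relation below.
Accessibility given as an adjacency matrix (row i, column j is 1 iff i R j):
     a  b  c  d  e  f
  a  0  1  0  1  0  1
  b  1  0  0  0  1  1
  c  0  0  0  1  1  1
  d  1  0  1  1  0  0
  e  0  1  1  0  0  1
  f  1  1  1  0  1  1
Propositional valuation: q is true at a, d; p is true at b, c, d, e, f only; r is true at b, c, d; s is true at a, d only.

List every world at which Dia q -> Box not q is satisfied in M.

e

Let φ = Dia q -> Box not q. Evaluate φ at each world:
  a (successors {b, d, f}): φ is false.
  b (successors {a, e, f}): φ is false.
  c (successors {d, e, f}): φ is false.
  d (successors {a, c, d}): φ is false.
  e (successors {b, c, f}): φ is true.
  f (successors {a, b, c, e, f}): φ is false.
For instance, at f:
  At f: Dia q is true, Box not q is false, so Dia q -> Box not q is false.
    At f: Dia q requires q at some successor in {a, b, c, e, f}.
      q holds at a, so Dia q is true at f.
    At f: Box not q requires not q at every successor {a, b, c, e, f}.
      not q fails at a, so Box not q is false at f.
Satisfying worlds: {e}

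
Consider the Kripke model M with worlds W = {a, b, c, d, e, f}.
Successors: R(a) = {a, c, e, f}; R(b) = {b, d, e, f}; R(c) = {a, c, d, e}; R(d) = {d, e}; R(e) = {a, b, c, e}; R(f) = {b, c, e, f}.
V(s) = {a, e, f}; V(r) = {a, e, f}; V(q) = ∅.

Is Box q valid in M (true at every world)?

No

Recall that Box ψ holds at a world iff ψ holds at every accessible world, and Dia ψ holds iff ψ holds at some accessible world.
Let φ = Box q. Evaluate φ at each world:
  a (successors {a, c, e, f}): φ is false.
  b (successors {b, d, e, f}): φ is false.
  c (successors {a, c, d, e}): φ is false.
  d (successors {d, e}): φ is false.
  e (successors {a, b, c, e}): φ is false.
  f (successors {b, c, e, f}): φ is false.
Detail at a (counterexample):
  At a: Box q requires q at every successor {a, c, e, f}.
    q fails at a, so Box q is false at a.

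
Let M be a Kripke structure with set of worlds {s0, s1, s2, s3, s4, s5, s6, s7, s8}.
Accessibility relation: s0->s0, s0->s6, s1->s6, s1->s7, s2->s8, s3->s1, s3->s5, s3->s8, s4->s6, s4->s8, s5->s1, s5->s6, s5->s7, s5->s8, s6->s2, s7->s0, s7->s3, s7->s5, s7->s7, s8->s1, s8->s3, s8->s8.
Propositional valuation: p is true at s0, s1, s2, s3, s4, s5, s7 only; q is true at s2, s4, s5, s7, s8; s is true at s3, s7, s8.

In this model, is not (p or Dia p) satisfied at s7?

Recall that Dia ψ holds at a world iff ψ holds at some accessible world.
At s7: p or Dia p is true, so not (p or Dia p) is false.
  At s7: p is true, Dia p is true, so p or Dia p is true.
    At s7: Dia p requires p at some successor in {s0, s3, s5, s7}.
      p holds at s0, so Dia p is true at s7.

No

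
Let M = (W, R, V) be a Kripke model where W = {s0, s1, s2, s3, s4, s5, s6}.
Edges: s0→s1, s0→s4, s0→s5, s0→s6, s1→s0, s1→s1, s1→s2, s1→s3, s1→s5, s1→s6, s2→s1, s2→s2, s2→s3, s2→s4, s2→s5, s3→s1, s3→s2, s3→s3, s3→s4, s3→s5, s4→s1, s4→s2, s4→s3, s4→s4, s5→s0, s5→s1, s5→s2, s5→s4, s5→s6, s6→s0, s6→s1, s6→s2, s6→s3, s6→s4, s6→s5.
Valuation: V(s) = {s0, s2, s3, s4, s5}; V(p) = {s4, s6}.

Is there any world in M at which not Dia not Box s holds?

No

Recall that Box ψ holds at a world iff ψ holds at every accessible world, and Dia ψ holds iff ψ holds at some accessible world.
Let φ = not Dia not Box s. Evaluate φ at each world:
  s0 (successors {s1, s4, s5, s6}): φ is false.
  s1 (successors {s0, s1, s2, s3, s5, s6}): φ is false.
  s2 (successors {s1, s2, s3, s4, s5}): φ is false.
  s3 (successors {s1, s2, s3, s4, s5}): φ is false.
  s4 (successors {s1, s2, s3, s4}): φ is false.
  s5 (successors {s0, s1, s2, s4, s6}): φ is false.
  s6 (successors {s0, s1, s2, s3, s4, s5}): φ is false.
For instance, at s5:
  At s5: Dia not Box s is true, so not Dia not Box s is false.
    At s5: Dia not Box s requires not Box s at some successor in {s0, s1, s2, s4, s6}.
      not Box s holds at s0, so Dia not Box s is true at s5.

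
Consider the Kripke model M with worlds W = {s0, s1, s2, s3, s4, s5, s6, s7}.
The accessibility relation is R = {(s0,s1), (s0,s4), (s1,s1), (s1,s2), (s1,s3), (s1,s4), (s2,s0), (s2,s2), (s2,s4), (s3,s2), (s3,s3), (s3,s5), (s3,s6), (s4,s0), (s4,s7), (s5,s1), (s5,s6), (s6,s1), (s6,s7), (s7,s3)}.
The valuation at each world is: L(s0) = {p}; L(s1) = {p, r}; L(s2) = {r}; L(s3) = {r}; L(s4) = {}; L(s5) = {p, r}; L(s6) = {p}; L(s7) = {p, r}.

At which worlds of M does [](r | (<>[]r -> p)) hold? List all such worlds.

Let φ = [](r | (<>[]r -> p)). Evaluate φ at each world:
  s0 (successors {s1, s4}): φ is false.
  s1 (successors {s1, s2, s3, s4}): φ is false.
  s2 (successors {s0, s2, s4}): φ is false.
  s3 (successors {s2, s3, s5, s6}): φ is true.
  s4 (successors {s0, s7}): φ is true.
  s5 (successors {s1, s6}): φ is true.
  s6 (successors {s1, s7}): φ is true.
  s7 (successors {s3}): φ is true.
For instance, at s3:
  At s3: [](r | (<>[]r -> p)) requires r | (<>[]r -> p) at every successor {s2, s3, s5, s6}.
    At s2: r | (<>[]r -> p) is true.
    At s3: r | (<>[]r -> p) is true.
    At s5: r | (<>[]r -> p) is true.
    At s6: r | (<>[]r -> p) is true.
  So [](r | (<>[]r -> p)) is true at s3.
Satisfying worlds: {s3, s4, s5, s6, s7}

s3, s4, s5, s6, s7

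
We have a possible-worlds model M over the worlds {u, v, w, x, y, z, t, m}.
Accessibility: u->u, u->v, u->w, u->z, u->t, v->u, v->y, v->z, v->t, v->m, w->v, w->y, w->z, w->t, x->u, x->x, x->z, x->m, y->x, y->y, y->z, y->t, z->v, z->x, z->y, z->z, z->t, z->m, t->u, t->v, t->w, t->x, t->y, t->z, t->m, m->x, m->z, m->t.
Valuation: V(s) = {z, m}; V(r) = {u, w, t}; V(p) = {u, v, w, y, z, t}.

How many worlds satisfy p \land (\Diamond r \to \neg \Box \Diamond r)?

0

Let φ = p \land (\Diamond r \to \neg \Box \Diamond r). Evaluate φ at each world:
  u (successors {u, v, w, z, t}): φ is false.
  v (successors {u, y, z, t, m}): φ is false.
  w (successors {v, y, z, t}): φ is false.
  x (successors {u, x, z, m}): φ is false.
  y (successors {x, y, z, t}): φ is false.
  z (successors {v, x, y, z, t, m}): φ is false.
  t (successors {u, v, w, x, y, z, m}): φ is false.
  m (successors {x, z, t}): φ is false.
For instance, at v:
  At v: p is true, \Diamond r \to \neg \Box \Diamond r is false, so p \land (\Diamond r \to \neg \Box \Diamond r) is false.
    At v: \Diamond r is true, \neg \Box \Diamond r is false, so \Diamond r \to \neg \Box \Diamond r is false.
      At v: \Diamond r requires r at some successor in {u, y, z, t, m}.
        r holds at u, so \Diamond r is true at v.
      At v: \Box \Diamond r is true, so \neg \Box \Diamond r is false.
Satisfying worlds: none.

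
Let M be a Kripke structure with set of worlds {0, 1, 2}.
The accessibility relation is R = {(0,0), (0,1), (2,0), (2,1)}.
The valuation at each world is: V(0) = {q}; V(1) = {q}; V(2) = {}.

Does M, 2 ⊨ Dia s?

No

At 2: Dia s requires s at some successor in {0, 1}.
  At 0: s is false.
  At 1: s is false.
So Dia s is false at 2.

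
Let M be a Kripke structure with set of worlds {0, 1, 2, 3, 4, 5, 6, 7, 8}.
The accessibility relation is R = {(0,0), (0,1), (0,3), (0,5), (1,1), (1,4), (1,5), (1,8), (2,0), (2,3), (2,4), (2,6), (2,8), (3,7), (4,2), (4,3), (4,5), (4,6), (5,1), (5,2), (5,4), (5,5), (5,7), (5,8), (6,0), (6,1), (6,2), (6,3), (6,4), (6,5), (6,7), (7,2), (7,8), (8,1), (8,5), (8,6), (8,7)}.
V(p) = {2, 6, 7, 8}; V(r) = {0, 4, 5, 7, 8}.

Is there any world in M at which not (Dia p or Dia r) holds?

Let φ = not (Dia p or Dia r). Evaluate φ at each world:
  0 (successors {0, 1, 3, 5}): φ is false.
  1 (successors {1, 4, 5, 8}): φ is false.
  2 (successors {0, 3, 4, 6, 8}): φ is false.
  3 (successors {7}): φ is false.
  4 (successors {2, 3, 5, 6}): φ is false.
  5 (successors {1, 2, 4, 5, 7, 8}): φ is false.
  6 (successors {0, 1, 2, 3, 4, 5, 7}): φ is false.
  7 (successors {2, 8}): φ is false.
  8 (successors {1, 5, 6, 7}): φ is false.
For instance, at 8:
  At 8: Dia p or Dia r is true, so not (Dia p or Dia r) is false.
    At 8: Dia p is true, Dia r is true, so Dia p or Dia r is true.
      At 8: Dia p requires p at some successor in {1, 5, 6, 7}.
        p holds at 6, so Dia p is true at 8.
      At 8: Dia r requires r at some successor in {1, 5, 6, 7}.
        r holds at 5, so Dia r is true at 8.

No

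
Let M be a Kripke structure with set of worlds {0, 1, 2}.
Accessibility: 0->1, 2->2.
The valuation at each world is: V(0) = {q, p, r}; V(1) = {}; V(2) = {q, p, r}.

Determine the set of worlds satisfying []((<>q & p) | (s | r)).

Let φ = []((<>q & p) | (s | r)). Evaluate φ at each world:
  0 (successors {1}): φ is false.
  1 (successors ∅): φ is true.
  2 (successors {2}): φ is true.
For instance, at 2:
  At 2: []((<>q & p) | (s | r)) requires (<>q & p) | (s | r) at every successor {2}.
      At 2: <>q & p is true, s | r is true, so (<>q & p) | (s | r) is true.
  So []((<>q & p) | (s | r)) is true at 2.
Satisfying worlds: {1, 2}

1, 2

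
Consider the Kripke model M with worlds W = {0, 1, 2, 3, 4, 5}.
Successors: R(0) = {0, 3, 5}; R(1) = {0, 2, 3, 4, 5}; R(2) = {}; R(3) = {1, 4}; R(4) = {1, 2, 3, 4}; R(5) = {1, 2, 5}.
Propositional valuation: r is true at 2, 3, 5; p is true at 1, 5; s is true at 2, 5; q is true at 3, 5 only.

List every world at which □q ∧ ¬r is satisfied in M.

Let φ = □q ∧ ¬r. Evaluate φ at each world:
  0 (successors {0, 3, 5}): φ is false.
  1 (successors {0, 2, 3, 4, 5}): φ is false.
  2 (successors ∅): φ is false.
  3 (successors {1, 4}): φ is false.
  4 (successors {1, 2, 3, 4}): φ is false.
  5 (successors {1, 2, 5}): φ is false.
For instance, at 4:
  At 4: □q is false, ¬r is true, so □q ∧ ¬r is false.
    At 4: □q requires q at every successor {1, 2, 3, 4}.
      q fails at 1, so □q is false at 4.
Satisfying worlds: none.

none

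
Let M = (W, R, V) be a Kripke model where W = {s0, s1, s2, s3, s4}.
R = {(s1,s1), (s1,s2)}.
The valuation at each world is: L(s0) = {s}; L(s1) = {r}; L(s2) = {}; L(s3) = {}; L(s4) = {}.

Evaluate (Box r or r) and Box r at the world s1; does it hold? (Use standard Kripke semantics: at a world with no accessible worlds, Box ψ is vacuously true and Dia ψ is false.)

Recall that Box ψ holds at a world iff ψ holds at every accessible world, and Dia ψ holds iff ψ holds at some accessible world.
At s1: Box r or r is true, Box r is false, so (Box r or r) and Box r is false.
  At s1: Box r is false, r is true, so Box r or r is true.
    At s1: Box r requires r at every successor {s1, s2}.
      r fails at s2, so Box r is false at s1.
  At s1: Box r requires r at every successor {s1, s2}.
    r fails at s2, so Box r is false at s1.

No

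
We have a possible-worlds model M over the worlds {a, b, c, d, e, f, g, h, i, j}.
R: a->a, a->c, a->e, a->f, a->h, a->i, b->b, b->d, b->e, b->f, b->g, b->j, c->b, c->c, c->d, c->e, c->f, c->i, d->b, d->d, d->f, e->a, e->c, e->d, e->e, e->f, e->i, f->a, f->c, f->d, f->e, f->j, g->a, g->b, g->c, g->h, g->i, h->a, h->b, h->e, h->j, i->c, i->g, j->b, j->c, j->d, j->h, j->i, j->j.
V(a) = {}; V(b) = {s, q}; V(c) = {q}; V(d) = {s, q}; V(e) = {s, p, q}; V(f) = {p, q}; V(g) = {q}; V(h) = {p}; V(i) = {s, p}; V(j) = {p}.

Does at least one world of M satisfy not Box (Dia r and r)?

Yes

Let φ = not Box (Dia r and r). Evaluate φ at each world:
  a (successors {a, c, e, f, h, i}): φ is true.
  b (successors {b, d, e, f, g, j}): φ is true.
  c (successors {b, c, d, e, f, i}): φ is true.
  d (successors {b, d, f}): φ is true.
  e (successors {a, c, d, e, f, i}): φ is true.
  f (successors {a, c, d, e, j}): φ is true.
  g (successors {a, b, c, h, i}): φ is true.
  h (successors {a, b, e, j}): φ is true.
  i (successors {c, g}): φ is true.
  j (successors {b, c, d, h, i, j}): φ is true.
Detail at a (witness):
  At a: Box (Dia r and r) is false, so not Box (Dia r and r) is true.
    At a: Box (Dia r and r) requires Dia r and r at every successor {a, c, e, f, h, i}.
      Dia r and r fails at a, so Box (Dia r and r) is false at a.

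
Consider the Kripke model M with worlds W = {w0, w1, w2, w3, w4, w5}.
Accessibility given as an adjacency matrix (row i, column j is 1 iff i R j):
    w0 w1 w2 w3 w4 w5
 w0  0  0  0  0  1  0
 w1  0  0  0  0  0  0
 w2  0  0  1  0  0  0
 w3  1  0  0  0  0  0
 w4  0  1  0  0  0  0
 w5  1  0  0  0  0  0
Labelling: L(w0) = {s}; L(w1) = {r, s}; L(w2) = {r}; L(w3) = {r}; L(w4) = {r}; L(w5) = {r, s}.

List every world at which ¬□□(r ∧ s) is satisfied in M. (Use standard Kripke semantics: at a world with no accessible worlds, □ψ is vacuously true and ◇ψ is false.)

Let φ = ¬□□(r ∧ s). Evaluate φ at each world:
  w0 (successors {w4}): φ is false.
  w1 (successors ∅): φ is false.
  w2 (successors {w2}): φ is true.
  w3 (successors {w0}): φ is true.
  w4 (successors {w1}): φ is false.
  w5 (successors {w0}): φ is true.
For instance, at w0:
  At w0: □□(r ∧ s) is true, so ¬□□(r ∧ s) is false.
    At w0: □□(r ∧ s) requires □(r ∧ s) at every successor {w4}.
      At w4: □(r ∧ s) is true.
    So □□(r ∧ s) is true at w0.
Satisfying worlds: {w2, w3, w5}

w2, w3, w5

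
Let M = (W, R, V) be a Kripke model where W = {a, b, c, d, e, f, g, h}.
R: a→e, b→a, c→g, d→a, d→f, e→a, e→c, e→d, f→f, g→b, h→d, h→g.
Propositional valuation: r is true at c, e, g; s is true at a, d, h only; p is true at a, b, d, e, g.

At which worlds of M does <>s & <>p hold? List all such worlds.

Recall that <>ψ holds at a world iff ψ holds at some accessible world.
Let φ = <>s & <>p. Evaluate φ at each world:
  a (successors {e}): φ is false.
  b (successors {a}): φ is true.
  c (successors {g}): φ is false.
  d (successors {a, f}): φ is true.
  e (successors {a, c, d}): φ is true.
  f (successors {f}): φ is false.
  g (successors {b}): φ is false.
  h (successors {d, g}): φ is true.
For instance, at a:
  At a: <>s is false, <>p is true, so <>s & <>p is false.
    At a: <>s requires s at some successor in {e}.
      At e: s is false.
    So <>s is false at a.
    At a: <>p requires p at some successor in {e}.
      p holds at e, so <>p is true at a.
Satisfying worlds: {b, d, e, h}

b, d, e, h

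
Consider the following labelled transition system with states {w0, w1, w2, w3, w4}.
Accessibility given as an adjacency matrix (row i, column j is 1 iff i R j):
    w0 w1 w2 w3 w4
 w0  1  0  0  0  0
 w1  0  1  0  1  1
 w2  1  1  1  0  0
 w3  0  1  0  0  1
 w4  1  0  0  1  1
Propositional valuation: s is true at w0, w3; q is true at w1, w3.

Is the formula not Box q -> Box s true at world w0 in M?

Yes

At w0: not Box q is true, Box s is true, so not Box q -> Box s is true.
  At w0: Box q is false, so not Box q is true.
    At w0: Box q requires q at every successor {w0}.
      q fails at w0, so Box q is false at w0.
  At w0: Box s requires s at every successor {w0}.
    At w0: s is true.
  So Box s is true at w0.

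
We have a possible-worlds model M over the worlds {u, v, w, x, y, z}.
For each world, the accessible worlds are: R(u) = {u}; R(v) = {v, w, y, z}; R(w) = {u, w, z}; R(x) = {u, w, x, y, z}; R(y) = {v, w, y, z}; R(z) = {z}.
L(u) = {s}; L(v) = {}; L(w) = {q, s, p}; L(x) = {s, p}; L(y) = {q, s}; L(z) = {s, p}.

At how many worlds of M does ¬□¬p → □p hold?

Let φ = ¬□¬p → □p. Evaluate φ at each world:
  u (successors {u}): φ is true.
  v (successors {v, w, y, z}): φ is false.
  w (successors {u, w, z}): φ is false.
  x (successors {u, w, x, y, z}): φ is false.
  y (successors {v, w, y, z}): φ is false.
  z (successors {z}): φ is true.
For instance, at v:
  At v: ¬□¬p is true, □p is false, so ¬□¬p → □p is false.
    At v: □¬p is false, so ¬□¬p is true.
      At v: □¬p requires ¬p at every successor {v, w, y, z}.
        ¬p fails at w, so □¬p is false at v.
    At v: □p requires p at every successor {v, w, y, z}.
      p fails at v, so □p is false at v.
Satisfying worlds: {u, z}

2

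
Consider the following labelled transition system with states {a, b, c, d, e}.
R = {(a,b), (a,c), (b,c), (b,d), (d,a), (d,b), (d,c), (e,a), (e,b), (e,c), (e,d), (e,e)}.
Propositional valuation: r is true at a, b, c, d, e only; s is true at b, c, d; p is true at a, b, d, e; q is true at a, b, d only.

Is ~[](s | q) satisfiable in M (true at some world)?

Yes

Let φ = ~[](s | q). Evaluate φ at each world:
  a (successors {b, c}): φ is false.
  b (successors {c, d}): φ is false.
  c (successors ∅): φ is false.
  d (successors {a, b, c}): φ is false.
  e (successors {a, b, c, d, e}): φ is true.
Detail at e (witness):
  At e: [](s | q) is false, so ~[](s | q) is true.
    At e: [](s | q) requires s | q at every successor {a, b, c, d, e}.
      s | q fails at e, so [](s | q) is false at e.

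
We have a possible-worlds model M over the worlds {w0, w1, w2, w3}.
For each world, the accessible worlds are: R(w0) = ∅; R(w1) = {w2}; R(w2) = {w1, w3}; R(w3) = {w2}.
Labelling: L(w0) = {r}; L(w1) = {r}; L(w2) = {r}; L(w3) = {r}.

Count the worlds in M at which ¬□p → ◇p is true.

1

Let φ = ¬□p → ◇p. Evaluate φ at each world:
  w0 (successors ∅): φ is true.
  w1 (successors {w2}): φ is false.
  w2 (successors {w1, w3}): φ is false.
  w3 (successors {w2}): φ is false.
For instance, at w3:
  At w3: ¬□p is true, ◇p is false, so ¬□p → ◇p is false.
    At w3: □p is false, so ¬□p is true.
      At w3: □p requires p at every successor {w2}.
        p fails at w2, so □p is false at w3.
    At w3: ◇p requires p at some successor in {w2}.
      At w2: p is false.
    So ◇p is false at w3.
Satisfying worlds: {w0}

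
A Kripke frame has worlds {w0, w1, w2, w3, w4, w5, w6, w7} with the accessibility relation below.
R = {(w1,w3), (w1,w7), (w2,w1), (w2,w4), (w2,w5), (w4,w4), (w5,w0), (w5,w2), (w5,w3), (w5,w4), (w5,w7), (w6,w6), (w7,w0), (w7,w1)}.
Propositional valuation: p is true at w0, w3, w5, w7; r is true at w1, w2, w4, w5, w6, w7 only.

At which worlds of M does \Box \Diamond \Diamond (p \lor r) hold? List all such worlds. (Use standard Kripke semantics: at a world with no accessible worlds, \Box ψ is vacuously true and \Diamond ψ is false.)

w0, w2, w3, w4, w6

Let φ = \Box \Diamond \Diamond (p \lor r). Evaluate φ at each world:
  w0 (successors ∅): φ is true.
  w1 (successors {w3, w7}): φ is false.
  w2 (successors {w1, w4, w5}): φ is true.
  w3 (successors ∅): φ is true.
  w4 (successors {w4}): φ is true.
  w5 (successors {w0, w2, w3, w4, w7}): φ is false.
  w6 (successors {w6}): φ is true.
  w7 (successors {w0, w1}): φ is false.
For instance, at w1:
  At w1: \Box \Diamond \Diamond (p \lor r) requires \Diamond \Diamond (p \lor r) at every successor {w3, w7}.
    \Diamond \Diamond (p \lor r) fails at w3, so \Box \Diamond \Diamond (p \lor r) is false at w1.
      At w3: no accessible worlds, so \Diamond \Diamond (p \lor r) is false.
Satisfying worlds: {w0, w2, w3, w4, w6}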